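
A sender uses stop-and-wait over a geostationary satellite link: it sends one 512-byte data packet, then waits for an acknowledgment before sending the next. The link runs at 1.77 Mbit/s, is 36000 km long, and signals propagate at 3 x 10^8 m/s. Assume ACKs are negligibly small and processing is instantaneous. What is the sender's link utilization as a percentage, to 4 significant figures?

0.9550 %

t_tx = L/R = 4096/1770000 = 0.00231412 s.
t_prop = 36000000/300000000 = 0.12 s; RTT = 0.24 s.
Cycle = t_tx + RTT = 0.242314 s.
Utilization = t_tx / cycle = 0.00231412/0.242314 = 0.9550 %.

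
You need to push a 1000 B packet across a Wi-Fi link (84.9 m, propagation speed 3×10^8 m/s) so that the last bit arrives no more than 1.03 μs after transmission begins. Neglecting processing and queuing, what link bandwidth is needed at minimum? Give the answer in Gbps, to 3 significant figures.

10.7 Gbps

L = 8000 bits.
Propagation delay = 84.9 / 300000000 = 0.283 μs.
Transmission budget = 1.03 − 0.283 = 0.747 μs.
R ≥ L / t_tx = 8000 bits / 7.47e-07 s = 10.7 Gbps.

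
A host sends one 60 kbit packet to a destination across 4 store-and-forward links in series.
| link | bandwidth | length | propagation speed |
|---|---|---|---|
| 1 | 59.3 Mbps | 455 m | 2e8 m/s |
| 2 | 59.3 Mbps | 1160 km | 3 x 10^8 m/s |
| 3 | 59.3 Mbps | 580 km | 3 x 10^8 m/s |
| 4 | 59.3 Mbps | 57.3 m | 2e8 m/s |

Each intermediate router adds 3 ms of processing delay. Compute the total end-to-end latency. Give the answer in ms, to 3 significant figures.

18.8 ms

L = 60000 bits.
Transmission delay per hop = L/R = 60000/59300000 = 1.0118 ms; 4 hops → 4.04722 ms.
Propagation delays (d/s per hop): 0.002275, 3.86667, 1.93333, 0.0002865 ms; sum = 5.80256 ms.
Processing at 3 router(s): 3 × 3 ms = 9 ms.
End-to-end = 18.8 ms.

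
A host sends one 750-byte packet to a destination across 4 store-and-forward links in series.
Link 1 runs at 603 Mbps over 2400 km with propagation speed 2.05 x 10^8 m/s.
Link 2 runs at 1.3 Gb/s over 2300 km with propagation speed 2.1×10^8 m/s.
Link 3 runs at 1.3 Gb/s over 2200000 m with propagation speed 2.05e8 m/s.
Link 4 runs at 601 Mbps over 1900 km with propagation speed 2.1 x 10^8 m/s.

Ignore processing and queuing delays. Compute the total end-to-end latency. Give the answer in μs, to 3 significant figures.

42500 μs

L = 750 × 8 = 6000 bits.
Transmission delays (L/R per hop): 9.95025, 4.61538, 4.61538, 9.98336 μs; sum = 29.1644 μs.
Propagation delays (d/s per hop): 11707.3, 10952.4, 10731.7, 9047.62 μs; sum = 42439 μs.
End-to-end = 42500 μs.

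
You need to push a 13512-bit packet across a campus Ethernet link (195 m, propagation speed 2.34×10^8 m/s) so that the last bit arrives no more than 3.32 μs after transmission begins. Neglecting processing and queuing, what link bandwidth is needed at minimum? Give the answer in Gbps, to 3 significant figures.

5.43 Gbps

Propagation delay = 195 / 234000000 = 0.833333 μs.
Transmission budget = 3.32 − 0.833333 = 2.48667 μs.
R ≥ L / t_tx = 13512 bits / 2.48667e-06 s = 5.43 Gbps.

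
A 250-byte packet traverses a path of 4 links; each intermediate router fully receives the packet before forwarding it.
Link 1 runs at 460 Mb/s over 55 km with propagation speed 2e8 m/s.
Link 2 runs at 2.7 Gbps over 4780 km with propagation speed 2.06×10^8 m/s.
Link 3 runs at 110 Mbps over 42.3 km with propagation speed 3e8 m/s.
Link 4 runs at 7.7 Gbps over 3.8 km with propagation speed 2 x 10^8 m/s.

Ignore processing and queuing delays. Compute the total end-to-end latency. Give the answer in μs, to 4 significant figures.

23660 μs

L = 250 × 8 = 2000 bits.
Transmission delays (L/R per hop): 4.34783, 0.740741, 18.1818, 0.25974 μs; sum = 23.5301 μs.
Propagation delays (d/s per hop): 275, 23203.9, 141, 19 μs; sum = 23638.9 μs.
End-to-end = 23660 μs.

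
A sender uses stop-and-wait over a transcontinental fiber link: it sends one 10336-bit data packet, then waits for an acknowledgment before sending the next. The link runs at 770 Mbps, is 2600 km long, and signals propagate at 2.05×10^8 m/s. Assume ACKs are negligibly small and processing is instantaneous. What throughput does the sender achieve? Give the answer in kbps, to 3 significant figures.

407 kbps

t_tx = L/R = 10336/770000000 = 1.34234e-05 s.
t_prop = 2600000/2.05e+08 = 0.0126829 s; RTT = 0.0253659 s.
Cycle = t_tx + RTT = 0.0253793 s.
Throughput = L / cycle = 10336 / 0.0253793 = 407 kbps.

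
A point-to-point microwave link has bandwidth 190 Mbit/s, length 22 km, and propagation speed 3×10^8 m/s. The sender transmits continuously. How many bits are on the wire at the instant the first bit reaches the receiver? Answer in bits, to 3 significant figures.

13900 bits

Propagation delay = 22000 / 300000000 = 7.33333e-05 s.
BDP = R × t_prop = 190000000 × 7.33333e-05 = 13933.3 bits.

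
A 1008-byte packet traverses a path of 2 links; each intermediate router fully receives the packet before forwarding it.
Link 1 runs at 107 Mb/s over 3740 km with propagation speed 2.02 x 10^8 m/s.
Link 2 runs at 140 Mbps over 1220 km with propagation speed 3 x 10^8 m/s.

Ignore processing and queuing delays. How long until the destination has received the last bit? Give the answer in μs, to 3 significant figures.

L = 1008 × 8 = 8064 bits.
Transmission delays (L/R per hop): 75.3645, 57.6 μs; sum = 132.964 μs.
Propagation delays (d/s per hop): 18514.9, 4066.67 μs; sum = 22581.5 μs.
End-to-end = 22700 μs.

22700 μs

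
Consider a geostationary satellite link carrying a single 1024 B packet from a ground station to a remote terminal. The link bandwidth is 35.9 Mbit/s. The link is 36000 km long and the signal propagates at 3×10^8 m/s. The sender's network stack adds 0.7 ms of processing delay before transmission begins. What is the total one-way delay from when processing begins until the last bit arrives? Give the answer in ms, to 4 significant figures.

120.9 ms

L = 1024 × 8 = 8192 bits.
Transmission delay = L/R = 8192 / 35900000 = 0.228189 ms.
Propagation delay = d/s = 36000000 m / 300000000 m/s = 120 ms.
Plus processing delay 0.7 ms = 0.7 ms.
Total = 120.9 ms.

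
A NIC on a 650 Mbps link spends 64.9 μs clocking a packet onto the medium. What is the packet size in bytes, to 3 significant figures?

L = R × t_tx = 650000000 b/s × 6.49e-05 s = 42185 bits.
In bytes: 42185 / 8 = 5270 bytes.

5270 bytes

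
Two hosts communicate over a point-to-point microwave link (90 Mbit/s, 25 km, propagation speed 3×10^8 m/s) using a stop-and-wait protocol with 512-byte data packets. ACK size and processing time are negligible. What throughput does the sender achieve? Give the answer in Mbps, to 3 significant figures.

t_tx = L/R = 4096/90000000 = 4.55111e-05 s.
t_prop = 25000/300000000 = 8.33333e-05 s; RTT = 0.000166667 s.
Cycle = t_tx + RTT = 0.000212178 s.
Throughput = L / cycle = 4096 / 0.000212178 = 19.3 Mbps.

19.3 Mbps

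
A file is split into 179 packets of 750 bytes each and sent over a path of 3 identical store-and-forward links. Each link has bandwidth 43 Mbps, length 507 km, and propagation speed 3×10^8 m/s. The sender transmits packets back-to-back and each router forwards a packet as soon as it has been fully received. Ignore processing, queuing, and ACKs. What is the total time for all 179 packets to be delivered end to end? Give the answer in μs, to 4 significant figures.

Per-hop transmission t_tx = L/R = 6000/43000000 = 139.535 μs.
Per-hop propagation t_prop = 507000/300000000 = 1690 μs.
Pipeline fill: first packet needs 3·t_tx to clear all hops; remaining 178 packets each add one t_tx.
Total = (3+179-1)·t_tx + 3·t_prop = 181·139.535 + 3·1690 = 30330 μs.

30330 μs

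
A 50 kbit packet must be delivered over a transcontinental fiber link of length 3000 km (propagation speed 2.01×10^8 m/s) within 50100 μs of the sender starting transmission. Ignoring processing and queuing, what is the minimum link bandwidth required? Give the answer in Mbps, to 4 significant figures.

1.421 Mbps

Propagation delay = 3000000 / 2.01e+08 = 14925.4 μs.
Transmission budget = 50100 − 14925.4 = 35174.6 μs.
R ≥ L / t_tx = 50000 bits / 0.0351746 s = 1.421 Mbps.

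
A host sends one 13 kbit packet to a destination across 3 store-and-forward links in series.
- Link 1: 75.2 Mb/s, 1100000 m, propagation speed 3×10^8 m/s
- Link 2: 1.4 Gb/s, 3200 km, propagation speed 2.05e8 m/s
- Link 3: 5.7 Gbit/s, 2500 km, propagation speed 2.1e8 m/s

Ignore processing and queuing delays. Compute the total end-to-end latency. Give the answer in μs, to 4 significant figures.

31370 μs

L = 13000 bits.
Transmission delays (L/R per hop): 172.872, 9.28571, 2.2807 μs; sum = 184.439 μs.
Propagation delays (d/s per hop): 3666.67, 15609.8, 11904.8 μs; sum = 31181.2 μs.
End-to-end = 31370 μs.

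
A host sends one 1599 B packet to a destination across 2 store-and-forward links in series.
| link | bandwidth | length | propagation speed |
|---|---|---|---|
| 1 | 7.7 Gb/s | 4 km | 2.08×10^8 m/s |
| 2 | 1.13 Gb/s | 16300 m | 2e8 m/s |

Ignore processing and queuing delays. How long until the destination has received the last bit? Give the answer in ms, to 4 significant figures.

0.1137 ms

L = 1599 × 8 = 12792 bits.
Transmission delays (L/R per hop): 0.0016613, 0.0113204 ms; sum = 0.0129817 ms.
Propagation delays (d/s per hop): 0.0192308, 0.0815 ms; sum = 0.100731 ms.
End-to-end = 0.1137 ms.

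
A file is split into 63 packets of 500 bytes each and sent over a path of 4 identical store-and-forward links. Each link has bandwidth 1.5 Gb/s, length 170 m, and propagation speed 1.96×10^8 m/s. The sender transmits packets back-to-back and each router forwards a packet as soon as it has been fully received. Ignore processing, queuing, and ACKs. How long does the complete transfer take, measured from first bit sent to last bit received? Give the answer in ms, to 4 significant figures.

Per-hop transmission t_tx = L/R = 4000/1500000000 = 0.00266667 ms.
Per-hop propagation t_prop = 170/196000000 = 0.000867347 ms.
Pipeline fill: first packet needs 4·t_tx to clear all hops; remaining 62 packets each add one t_tx.
Total = (4+63-1)·t_tx + 4·t_prop = 66·0.00266667 + 4·0.000867347 = 0.1795 ms.

0.1795 ms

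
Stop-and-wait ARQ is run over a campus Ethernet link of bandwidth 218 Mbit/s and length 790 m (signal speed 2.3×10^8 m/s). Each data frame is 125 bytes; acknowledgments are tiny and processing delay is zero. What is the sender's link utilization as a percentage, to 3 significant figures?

40.0 %

t_tx = L/R = 1000/218000000 = 4.58716e-06 s.
t_prop = 790/2.3e+08 = 3.43478e-06 s; RTT = 6.86957e-06 s.
Cycle = t_tx + RTT = 1.14567e-05 s.
Utilization = t_tx / cycle = 4.58716e-06/1.14567e-05 = 40.0 %.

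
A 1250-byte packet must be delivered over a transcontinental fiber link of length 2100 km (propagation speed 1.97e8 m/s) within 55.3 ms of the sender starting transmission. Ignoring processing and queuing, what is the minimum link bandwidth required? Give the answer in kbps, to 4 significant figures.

L = 10000 bits.
Propagation delay = 2100000 / 197000000 = 10.6599 ms.
Transmission budget = 55.3 − 10.6599 = 44.6401 ms.
R ≥ L / t_tx = 10000 bits / 0.0446401 s = 224.0 kbps.

224.0 kbps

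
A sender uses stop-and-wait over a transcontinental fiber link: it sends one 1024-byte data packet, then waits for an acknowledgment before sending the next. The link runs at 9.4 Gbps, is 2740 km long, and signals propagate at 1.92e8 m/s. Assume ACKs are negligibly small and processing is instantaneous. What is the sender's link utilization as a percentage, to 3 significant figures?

0.00305 %

t_tx = L/R = 8192/9400000000 = 8.71489e-07 s.
t_prop = 2740000/192000000 = 0.0142708 s; RTT = 0.0285417 s.
Cycle = t_tx + RTT = 0.0285425 s.
Utilization = t_tx / cycle = 8.71489e-07/0.0285425 = 0.00305 %.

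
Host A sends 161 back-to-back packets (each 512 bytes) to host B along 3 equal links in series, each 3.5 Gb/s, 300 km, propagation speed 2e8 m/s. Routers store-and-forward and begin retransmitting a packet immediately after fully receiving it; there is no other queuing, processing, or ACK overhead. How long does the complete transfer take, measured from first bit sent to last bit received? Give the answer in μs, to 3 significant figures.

4690 μs

Per-hop transmission t_tx = L/R = 4096/3500000000 = 1.17029 μs.
Per-hop propagation t_prop = 300000/200000000 = 1500 μs.
Pipeline fill: first packet needs 3·t_tx to clear all hops; remaining 160 packets each add one t_tx.
Total = (3+161-1)·t_tx + 3·t_prop = 163·1.17029 + 3·1500 = 4690 μs.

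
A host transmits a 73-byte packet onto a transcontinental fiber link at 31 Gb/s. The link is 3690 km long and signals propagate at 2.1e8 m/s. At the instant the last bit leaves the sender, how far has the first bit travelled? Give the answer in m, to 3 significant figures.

3.96 m

t_tx = L/R = 584/31000000000 = 1.88387e-08 s.
Distance = s × t_tx = 210000000 × 1.88387e-08 = 3.96 m.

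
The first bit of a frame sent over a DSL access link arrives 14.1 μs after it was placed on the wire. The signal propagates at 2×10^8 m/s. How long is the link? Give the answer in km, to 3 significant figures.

d = s × t_prop = 200000000 × 1.41e-05 = 2.82 km.

2.82 km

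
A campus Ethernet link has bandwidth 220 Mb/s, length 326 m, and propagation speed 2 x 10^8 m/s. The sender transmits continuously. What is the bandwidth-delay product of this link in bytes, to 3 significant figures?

Propagation delay = 326 / 200000000 = 1.63e-06 s.
BDP = R × t_prop = 220000000 × 1.63e-06 = 358.6 bits.
In bytes: 358.6/8 = 44.8 bytes.

44.8 bytes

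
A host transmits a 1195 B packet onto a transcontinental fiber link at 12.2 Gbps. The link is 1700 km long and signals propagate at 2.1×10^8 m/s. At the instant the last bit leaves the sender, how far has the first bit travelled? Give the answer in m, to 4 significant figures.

164.6 m

t_tx = L/R = 9560/12200000000 = 7.83607e-07 s.
Distance = s × t_tx = 210000000 × 7.83607e-07 = 164.6 m.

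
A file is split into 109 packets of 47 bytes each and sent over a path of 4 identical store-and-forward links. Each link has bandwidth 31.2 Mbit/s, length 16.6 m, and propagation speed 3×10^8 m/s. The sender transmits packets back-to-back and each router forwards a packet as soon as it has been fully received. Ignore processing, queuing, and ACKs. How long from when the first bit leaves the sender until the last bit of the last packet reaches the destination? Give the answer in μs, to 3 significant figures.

Per-hop transmission t_tx = L/R = 376/31200000 = 12.0513 μs.
Per-hop propagation t_prop = 16.6/300000000 = 0.0553333 μs.
Pipeline fill: first packet needs 4·t_tx to clear all hops; remaining 108 packets each add one t_tx.
Total = (4+109-1)·t_tx + 4·t_prop = 112·12.0513 + 4·0.0553333 = 1350 μs.

1350 μs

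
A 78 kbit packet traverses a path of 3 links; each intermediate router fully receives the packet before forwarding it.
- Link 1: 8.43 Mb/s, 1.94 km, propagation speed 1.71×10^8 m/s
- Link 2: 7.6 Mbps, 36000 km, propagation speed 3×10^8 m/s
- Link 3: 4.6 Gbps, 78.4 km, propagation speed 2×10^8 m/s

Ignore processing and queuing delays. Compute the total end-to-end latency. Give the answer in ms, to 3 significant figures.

140 ms

L = 78000 bits.
Transmission delays (L/R per hop): 9.25267, 10.2632, 0.0169565 ms; sum = 19.5328 ms.
Propagation delays (d/s per hop): 0.011345, 120, 0.392 ms; sum = 120.403 ms.
End-to-end = 140 ms.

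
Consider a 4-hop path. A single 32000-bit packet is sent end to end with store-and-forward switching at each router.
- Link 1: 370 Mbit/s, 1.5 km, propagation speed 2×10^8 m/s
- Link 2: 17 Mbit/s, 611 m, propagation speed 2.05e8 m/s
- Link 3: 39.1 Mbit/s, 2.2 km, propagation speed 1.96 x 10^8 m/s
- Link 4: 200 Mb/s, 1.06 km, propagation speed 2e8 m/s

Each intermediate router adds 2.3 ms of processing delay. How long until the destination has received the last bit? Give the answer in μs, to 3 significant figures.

9870 μs

Transmission delays (L/R per hop): 86.4865, 1882.35, 818.414, 160 μs; sum = 2947.25 μs.
Propagation delays (d/s per hop): 7.5, 2.98049, 11.2245, 5.3 μs; sum = 27.005 μs.
Processing at 3 router(s): 3 × 2.3 ms = 6900 μs.
End-to-end = 9870 μs.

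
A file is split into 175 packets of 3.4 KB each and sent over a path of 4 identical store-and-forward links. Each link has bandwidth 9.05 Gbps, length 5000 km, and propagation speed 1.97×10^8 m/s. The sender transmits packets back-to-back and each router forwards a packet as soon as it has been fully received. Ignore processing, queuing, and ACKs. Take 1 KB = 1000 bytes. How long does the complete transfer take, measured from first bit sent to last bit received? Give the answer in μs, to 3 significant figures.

102000 μs

Per-hop transmission t_tx = L/R = 27200/9050000000 = 3.00552 μs.
Per-hop propagation t_prop = 5000000/197000000 = 25380.7 μs.
Pipeline fill: first packet needs 4·t_tx to clear all hops; remaining 174 packets each add one t_tx.
Total = (4+175-1)·t_tx + 4·t_prop = 178·3.00552 + 4·25380.7 = 102000 μs.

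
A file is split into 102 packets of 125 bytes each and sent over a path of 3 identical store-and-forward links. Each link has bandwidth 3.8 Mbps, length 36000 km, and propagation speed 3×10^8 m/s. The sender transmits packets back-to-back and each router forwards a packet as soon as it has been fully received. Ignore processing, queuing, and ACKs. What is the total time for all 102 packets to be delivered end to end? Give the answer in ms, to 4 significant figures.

Per-hop transmission t_tx = L/R = 1000/3800000 = 0.263158 ms.
Per-hop propagation t_prop = 36000000/300000000 = 120 ms.
Pipeline fill: first packet needs 3·t_tx to clear all hops; remaining 101 packets each add one t_tx.
Total = (3+102-1)·t_tx + 3·t_prop = 104·0.263158 + 3·120 = 387.4 ms.

387.4 ms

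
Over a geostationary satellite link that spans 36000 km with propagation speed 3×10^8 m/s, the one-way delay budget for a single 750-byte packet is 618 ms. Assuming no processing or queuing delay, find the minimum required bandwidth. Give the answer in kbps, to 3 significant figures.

12.0 kbps

L = 6000 bits.
Propagation delay = 36000000 / 300000000 = 120 ms.
Transmission budget = 618 − 120 = 498 ms.
R ≥ L / t_tx = 6000 bits / 0.498 s = 12.0 kbps.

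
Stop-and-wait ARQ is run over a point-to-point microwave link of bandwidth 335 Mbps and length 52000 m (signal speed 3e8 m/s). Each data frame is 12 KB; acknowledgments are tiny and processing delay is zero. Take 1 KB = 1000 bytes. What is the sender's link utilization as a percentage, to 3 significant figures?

45.3 %

t_tx = L/R = 96000/335000000 = 0.000286567 s.
t_prop = 52000/300000000 = 0.000173333 s; RTT = 0.000346667 s.
Cycle = t_tx + RTT = 0.000633234 s.
Utilization = t_tx / cycle = 0.000286567/0.000633234 = 45.3 %.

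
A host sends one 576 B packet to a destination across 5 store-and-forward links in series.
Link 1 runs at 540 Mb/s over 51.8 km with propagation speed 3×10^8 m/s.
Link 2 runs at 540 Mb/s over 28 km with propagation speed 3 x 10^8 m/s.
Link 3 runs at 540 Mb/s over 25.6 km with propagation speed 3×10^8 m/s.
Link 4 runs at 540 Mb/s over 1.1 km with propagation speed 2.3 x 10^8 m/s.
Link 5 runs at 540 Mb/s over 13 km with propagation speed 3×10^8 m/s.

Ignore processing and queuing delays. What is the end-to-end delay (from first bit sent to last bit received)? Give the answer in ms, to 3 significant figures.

L = 576 × 8 = 4608 bits.
Transmission delay per hop = L/R = 4608/540000000 = 0.00853333 ms; 5 hops → 0.0426667 ms.
Propagation delays (d/s per hop): 0.172667, 0.0933333, 0.0853333, 0.00478261, 0.0433333 ms; sum = 0.399449 ms.
End-to-end = 0.442 ms.

0.442 ms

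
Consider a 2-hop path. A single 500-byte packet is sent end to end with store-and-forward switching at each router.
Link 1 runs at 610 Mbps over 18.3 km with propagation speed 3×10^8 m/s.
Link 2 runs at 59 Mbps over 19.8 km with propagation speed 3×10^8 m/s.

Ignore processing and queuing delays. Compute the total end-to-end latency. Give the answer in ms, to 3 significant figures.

0.201 ms

L = 500 × 8 = 4000 bits.
Transmission delays (L/R per hop): 0.00655738, 0.0677966 ms; sum = 0.074354 ms.
Propagation delays (d/s per hop): 0.061, 0.066 ms; sum = 0.127 ms.
End-to-end = 0.201 ms.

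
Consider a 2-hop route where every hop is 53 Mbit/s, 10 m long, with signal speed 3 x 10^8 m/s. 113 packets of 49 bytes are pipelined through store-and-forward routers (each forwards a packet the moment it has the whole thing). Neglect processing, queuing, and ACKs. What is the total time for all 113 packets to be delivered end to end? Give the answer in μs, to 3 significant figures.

843 μs

Per-hop transmission t_tx = L/R = 392/53000000 = 7.39623 μs.
Per-hop propagation t_prop = 10/300000000 = 0.0333333 μs.
Pipeline fill: first packet needs 2·t_tx to clear all hops; remaining 112 packets each add one t_tx.
Total = (2+113-1)·t_tx + 2·t_prop = 114·7.39623 + 2·0.0333333 = 843 μs.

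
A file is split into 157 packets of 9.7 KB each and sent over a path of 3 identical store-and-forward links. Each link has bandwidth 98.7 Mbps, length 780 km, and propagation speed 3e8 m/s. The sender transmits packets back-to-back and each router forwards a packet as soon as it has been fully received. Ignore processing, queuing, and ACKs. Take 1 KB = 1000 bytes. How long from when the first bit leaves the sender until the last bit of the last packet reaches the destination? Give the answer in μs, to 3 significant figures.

133000 μs

Per-hop transmission t_tx = L/R = 77600/98700000 = 786.221 μs.
Per-hop propagation t_prop = 780000/300000000 = 2600 μs.
Pipeline fill: first packet needs 3·t_tx to clear all hops; remaining 156 packets each add one t_tx.
Total = (3+157-1)·t_tx + 3·t_prop = 159·786.221 + 3·2600 = 133000 μs.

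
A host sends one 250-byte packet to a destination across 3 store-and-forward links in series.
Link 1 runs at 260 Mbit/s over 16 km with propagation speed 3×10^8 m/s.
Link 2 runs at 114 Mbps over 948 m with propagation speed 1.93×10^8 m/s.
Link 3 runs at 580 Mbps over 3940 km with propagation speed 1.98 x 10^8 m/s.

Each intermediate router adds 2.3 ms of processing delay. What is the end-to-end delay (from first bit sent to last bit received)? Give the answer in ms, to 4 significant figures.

L = 250 × 8 = 2000 bits.
Transmission delays (L/R per hop): 0.00769231, 0.0175439, 0.00344828 ms; sum = 0.0286844 ms.
Propagation delays (d/s per hop): 0.0533333, 0.00491192, 19.899 ms; sum = 19.9572 ms.
Processing at 2 router(s): 2 × 2.3 ms = 4.6 ms.
End-to-end = 24.59 ms.

24.59 ms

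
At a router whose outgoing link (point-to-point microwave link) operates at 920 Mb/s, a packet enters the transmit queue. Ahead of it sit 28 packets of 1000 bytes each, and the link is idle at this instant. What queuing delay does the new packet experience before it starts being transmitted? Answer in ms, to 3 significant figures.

Each queued packet: L/R = 8000/920000000 = 0.00869565 ms.
28 queued → 0.243478 ms.
Queuing delay = 0.243 ms.

0.243 ms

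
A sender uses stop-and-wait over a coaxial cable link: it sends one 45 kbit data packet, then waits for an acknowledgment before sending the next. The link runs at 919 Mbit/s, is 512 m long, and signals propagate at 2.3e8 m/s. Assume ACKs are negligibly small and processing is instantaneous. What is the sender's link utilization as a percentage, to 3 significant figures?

91.7 %

t_tx = L/R = 45000/919000000 = 4.89663e-05 s.
t_prop = 512/2.3e+08 = 2.22609e-06 s; RTT = 4.45217e-06 s.
Cycle = t_tx + RTT = 5.34184e-05 s.
Utilization = t_tx / cycle = 4.89663e-05/5.34184e-05 = 91.7 %.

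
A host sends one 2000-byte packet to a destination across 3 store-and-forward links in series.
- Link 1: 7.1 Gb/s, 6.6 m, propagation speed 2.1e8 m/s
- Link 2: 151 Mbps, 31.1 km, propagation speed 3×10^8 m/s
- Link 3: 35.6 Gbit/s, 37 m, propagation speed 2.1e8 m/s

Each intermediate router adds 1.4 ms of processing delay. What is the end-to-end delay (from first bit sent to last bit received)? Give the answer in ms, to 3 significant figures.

L = 2000 × 8 = 16000 bits.
Transmission delays (L/R per hop): 0.00225352, 0.10596, 0.000449438 ms; sum = 0.108663 ms.
Propagation delays (d/s per hop): 3.14286e-05, 0.103667, 0.00017619 ms; sum = 0.103874 ms.
Processing at 2 router(s): 2 × 1.4 ms = 2.8 ms.
End-to-end = 3.01 ms.

3.01 ms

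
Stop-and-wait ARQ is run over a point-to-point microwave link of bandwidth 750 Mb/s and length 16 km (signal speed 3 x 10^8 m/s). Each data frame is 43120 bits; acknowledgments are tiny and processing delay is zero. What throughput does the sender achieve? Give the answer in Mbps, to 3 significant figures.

263 Mbps

t_tx = L/R = 43120/750000000 = 5.74933e-05 s.
t_prop = 16000/300000000 = 5.33333e-05 s; RTT = 0.000106667 s.
Cycle = t_tx + RTT = 0.00016416 s.
Throughput = L / cycle = 43120 / 0.00016416 = 263 Mbps.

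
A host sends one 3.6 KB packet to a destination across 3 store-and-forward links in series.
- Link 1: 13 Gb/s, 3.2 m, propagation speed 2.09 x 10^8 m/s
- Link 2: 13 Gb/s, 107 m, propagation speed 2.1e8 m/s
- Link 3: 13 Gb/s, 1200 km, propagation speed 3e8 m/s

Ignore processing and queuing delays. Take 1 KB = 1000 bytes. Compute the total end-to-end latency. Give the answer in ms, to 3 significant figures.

L = 28800 bits.
Transmission delay per hop = L/R = 28800/13000000000 = 0.00221538 ms; 3 hops → 0.00664615 ms.
Propagation delays (d/s per hop): 1.5311e-05, 0.000509524, 4 ms; sum = 4.00052 ms.
End-to-end = 4.01 ms.

4.01 ms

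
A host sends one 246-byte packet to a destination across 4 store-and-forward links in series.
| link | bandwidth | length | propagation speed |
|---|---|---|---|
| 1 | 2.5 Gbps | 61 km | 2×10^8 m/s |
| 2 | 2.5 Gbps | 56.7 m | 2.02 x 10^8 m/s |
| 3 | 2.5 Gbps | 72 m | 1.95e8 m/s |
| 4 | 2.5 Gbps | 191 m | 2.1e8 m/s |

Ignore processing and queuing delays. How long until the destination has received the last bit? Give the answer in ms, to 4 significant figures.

0.3097 ms

L = 246 × 8 = 1968 bits.
Transmission delay per hop = L/R = 1968/2500000000 = 0.0007872 ms; 4 hops → 0.0031488 ms.
Propagation delays (d/s per hop): 0.305, 0.000280693, 0.000369231, 0.000909524 ms; sum = 0.306559 ms.
End-to-end = 0.3097 ms.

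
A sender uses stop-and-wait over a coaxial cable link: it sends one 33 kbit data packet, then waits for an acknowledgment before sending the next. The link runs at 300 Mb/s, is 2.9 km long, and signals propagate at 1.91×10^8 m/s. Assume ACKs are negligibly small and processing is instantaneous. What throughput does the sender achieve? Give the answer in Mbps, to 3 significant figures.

235 Mbps

t_tx = L/R = 33000/300000000 = 0.00011 s.
t_prop = 2900/191000000 = 1.51832e-05 s; RTT = 3.03665e-05 s.
Cycle = t_tx + RTT = 0.000140366 s.
Throughput = L / cycle = 33000 / 0.000140366 = 235 Mbps.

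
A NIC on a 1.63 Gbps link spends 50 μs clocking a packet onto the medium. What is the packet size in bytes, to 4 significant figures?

L = R × t_tx = 1630000000 b/s × 5e-05 s = 81500 bits.
In bytes: 81500 / 8 = 10190 bytes.

10190 bytes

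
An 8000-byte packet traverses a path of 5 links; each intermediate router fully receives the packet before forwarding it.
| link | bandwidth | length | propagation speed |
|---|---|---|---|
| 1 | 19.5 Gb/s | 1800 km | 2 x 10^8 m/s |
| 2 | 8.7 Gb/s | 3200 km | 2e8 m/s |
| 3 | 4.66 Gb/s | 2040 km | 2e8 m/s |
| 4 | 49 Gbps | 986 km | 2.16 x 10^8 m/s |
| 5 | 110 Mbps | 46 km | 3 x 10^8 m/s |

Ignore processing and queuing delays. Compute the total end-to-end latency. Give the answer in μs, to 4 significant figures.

40530 μs

L = 8000 × 8 = 64000 bits.
Transmission delays (L/R per hop): 3.28205, 7.35632, 13.7339, 1.30612, 581.818 μs; sum = 607.497 μs.
Propagation delays (d/s per hop): 9000, 16000, 10200, 4564.81, 153.333 μs; sum = 39918.1 μs.
End-to-end = 40530 μs.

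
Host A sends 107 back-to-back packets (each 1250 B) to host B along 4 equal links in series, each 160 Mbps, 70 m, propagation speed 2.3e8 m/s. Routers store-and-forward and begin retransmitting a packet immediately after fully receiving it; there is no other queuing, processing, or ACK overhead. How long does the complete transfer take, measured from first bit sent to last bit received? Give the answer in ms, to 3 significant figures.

Per-hop transmission t_tx = L/R = 10000/160000000 = 0.0625 ms.
Per-hop propagation t_prop = 70/2.3e+08 = 0.000304348 ms.
Pipeline fill: first packet needs 4·t_tx to clear all hops; remaining 106 packets each add one t_tx.
Total = (4+107-1)·t_tx + 4·t_prop = 110·0.0625 + 4·0.000304348 = 6.88 ms.

6.88 ms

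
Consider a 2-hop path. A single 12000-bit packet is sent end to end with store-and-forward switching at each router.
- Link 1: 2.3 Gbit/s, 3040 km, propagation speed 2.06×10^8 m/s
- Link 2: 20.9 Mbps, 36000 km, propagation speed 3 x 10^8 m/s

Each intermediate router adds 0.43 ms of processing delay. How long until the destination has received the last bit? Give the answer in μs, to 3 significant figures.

136000 μs

Transmission delays (L/R per hop): 5.21739, 574.163 μs; sum = 579.38 μs.
Propagation delays (d/s per hop): 14757.3, 120000 μs; sum = 134757 μs.
Processing at 1 router(s): 1 × 0.43 ms = 430 μs.
End-to-end = 136000 μs.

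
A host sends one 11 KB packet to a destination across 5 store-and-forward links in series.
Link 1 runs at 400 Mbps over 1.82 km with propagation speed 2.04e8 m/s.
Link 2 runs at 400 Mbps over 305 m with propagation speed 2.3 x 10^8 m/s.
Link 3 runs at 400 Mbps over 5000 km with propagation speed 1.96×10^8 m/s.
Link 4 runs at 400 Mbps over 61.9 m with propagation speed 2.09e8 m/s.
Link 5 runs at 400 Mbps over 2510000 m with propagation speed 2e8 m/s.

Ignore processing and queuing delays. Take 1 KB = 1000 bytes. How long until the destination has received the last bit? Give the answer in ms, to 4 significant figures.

39.17 ms

L = 88000 bits.
Transmission delay per hop = L/R = 88000/400000000 = 0.22 ms; 5 hops → 1.1 ms.
Propagation delays (d/s per hop): 0.00892157, 0.00132609, 25.5102, 0.000296172, 12.55 ms; sum = 38.0707 ms.
End-to-end = 39.17 ms.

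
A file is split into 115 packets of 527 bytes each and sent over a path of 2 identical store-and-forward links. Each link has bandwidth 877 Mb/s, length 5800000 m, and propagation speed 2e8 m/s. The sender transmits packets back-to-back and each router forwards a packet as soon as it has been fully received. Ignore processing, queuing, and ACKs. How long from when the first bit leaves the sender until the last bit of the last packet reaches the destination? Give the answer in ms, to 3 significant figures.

Per-hop transmission t_tx = L/R = 4216/877000000 = 0.0048073 ms.
Per-hop propagation t_prop = 5800000/200000000 = 29 ms.
Pipeline fill: first packet needs 2·t_tx to clear all hops; remaining 114 packets each add one t_tx.
Total = (2+115-1)·t_tx + 2·t_prop = 116·0.0048073 + 2·29 = 58.6 ms.

58.6 ms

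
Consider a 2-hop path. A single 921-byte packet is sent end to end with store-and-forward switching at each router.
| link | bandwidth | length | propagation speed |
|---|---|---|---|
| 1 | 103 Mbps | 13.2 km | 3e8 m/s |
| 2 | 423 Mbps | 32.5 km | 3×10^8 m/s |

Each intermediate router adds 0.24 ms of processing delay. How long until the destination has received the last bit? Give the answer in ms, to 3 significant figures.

L = 921 × 8 = 7368 bits.
Transmission delays (L/R per hop): 0.071534, 0.0174184 ms; sum = 0.0889524 ms.
Propagation delays (d/s per hop): 0.044, 0.108333 ms; sum = 0.152333 ms.
Processing at 1 router(s): 1 × 0.24 ms = 0.24 ms.
End-to-end = 0.481 ms.

0.481 ms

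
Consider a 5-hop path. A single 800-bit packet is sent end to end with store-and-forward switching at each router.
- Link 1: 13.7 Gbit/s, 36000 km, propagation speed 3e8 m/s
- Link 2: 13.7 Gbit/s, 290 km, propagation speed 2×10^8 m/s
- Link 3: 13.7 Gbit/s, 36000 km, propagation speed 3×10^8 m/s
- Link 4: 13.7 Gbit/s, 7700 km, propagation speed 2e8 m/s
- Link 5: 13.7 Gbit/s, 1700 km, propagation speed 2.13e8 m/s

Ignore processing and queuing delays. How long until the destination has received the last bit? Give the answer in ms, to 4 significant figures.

Transmission delay per hop = L/R = 800/13700000000 = 5.83942e-05 ms; 5 hops → 0.000291971 ms.
Propagation delays (d/s per hop): 120, 1.45, 120, 38.5, 7.98122 ms; sum = 287.931 ms.
End-to-end = 287.9 ms.

287.9 ms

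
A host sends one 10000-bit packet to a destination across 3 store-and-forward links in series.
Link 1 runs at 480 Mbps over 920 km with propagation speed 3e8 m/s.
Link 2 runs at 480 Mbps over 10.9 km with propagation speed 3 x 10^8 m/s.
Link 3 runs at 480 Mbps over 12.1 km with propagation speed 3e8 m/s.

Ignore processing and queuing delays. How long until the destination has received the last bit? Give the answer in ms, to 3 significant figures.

3.21 ms

Transmission delay per hop = L/R = 10000/480000000 = 0.0208333 ms; 3 hops → 0.0625 ms.
Propagation delays (d/s per hop): 3.06667, 0.0363333, 0.0403333 ms; sum = 3.14333 ms.
End-to-end = 3.21 ms.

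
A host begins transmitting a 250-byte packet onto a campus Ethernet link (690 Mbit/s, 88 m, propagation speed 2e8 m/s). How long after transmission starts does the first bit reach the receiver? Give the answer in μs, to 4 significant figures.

0.4400 μs

First bit experiences only propagation delay: d/s = 88/200000000 = 0.4400 μs.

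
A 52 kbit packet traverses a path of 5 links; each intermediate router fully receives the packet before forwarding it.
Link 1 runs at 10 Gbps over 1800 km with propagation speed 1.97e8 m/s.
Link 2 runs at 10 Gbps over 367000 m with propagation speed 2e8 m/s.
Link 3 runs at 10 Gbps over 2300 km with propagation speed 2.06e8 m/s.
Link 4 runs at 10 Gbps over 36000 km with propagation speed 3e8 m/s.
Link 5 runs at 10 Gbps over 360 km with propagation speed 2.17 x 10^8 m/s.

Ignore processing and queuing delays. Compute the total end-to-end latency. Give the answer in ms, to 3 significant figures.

144 ms

L = 52000 bits.
Transmission delay per hop = L/R = 52000/10000000000 = 0.0052 ms; 5 hops → 0.026 ms.
Propagation delays (d/s per hop): 9.13706, 1.835, 11.165, 120, 1.65899 ms; sum = 143.796 ms.
End-to-end = 144 ms.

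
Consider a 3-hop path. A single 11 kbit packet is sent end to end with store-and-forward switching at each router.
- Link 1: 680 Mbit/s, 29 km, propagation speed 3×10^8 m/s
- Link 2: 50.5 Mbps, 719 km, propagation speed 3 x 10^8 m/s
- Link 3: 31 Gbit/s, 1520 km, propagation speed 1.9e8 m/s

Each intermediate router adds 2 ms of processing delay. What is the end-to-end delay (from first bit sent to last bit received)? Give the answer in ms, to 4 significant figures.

14.73 ms

L = 11000 bits.
Transmission delays (L/R per hop): 0.0161765, 0.217822, 0.000354839 ms; sum = 0.234353 ms.
Propagation delays (d/s per hop): 0.0966667, 2.39667, 8 ms; sum = 10.4933 ms.
Processing at 2 router(s): 2 × 2 ms = 4 ms.
End-to-end = 14.73 ms.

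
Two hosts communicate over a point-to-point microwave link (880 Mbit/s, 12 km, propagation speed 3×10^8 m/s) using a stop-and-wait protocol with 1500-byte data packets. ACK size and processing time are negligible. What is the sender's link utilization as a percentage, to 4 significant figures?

t_tx = L/R = 12000/880000000 = 1.36364e-05 s.
t_prop = 12000/300000000 = 4e-05 s; RTT = 8e-05 s.
Cycle = t_tx + RTT = 9.36364e-05 s.
Utilization = t_tx / cycle = 1.36364e-05/9.36364e-05 = 14.56 %.

14.56 %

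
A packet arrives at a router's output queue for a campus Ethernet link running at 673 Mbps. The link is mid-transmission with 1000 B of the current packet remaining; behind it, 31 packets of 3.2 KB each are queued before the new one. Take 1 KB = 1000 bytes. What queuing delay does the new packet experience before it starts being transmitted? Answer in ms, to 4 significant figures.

Each queued packet: L/R = 25600/673000000 = 0.0380386 ms.
31 queued → 1.1792 ms.
Plus remaining 8000 bits of current packet: 0.0118871 ms.
Queuing delay = 1.191 ms.

1.191 ms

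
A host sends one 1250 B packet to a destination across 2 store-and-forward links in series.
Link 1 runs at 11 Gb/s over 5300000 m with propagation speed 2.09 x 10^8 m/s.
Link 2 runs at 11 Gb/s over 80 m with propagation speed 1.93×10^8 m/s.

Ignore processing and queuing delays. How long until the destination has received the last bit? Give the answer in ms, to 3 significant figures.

L = 1250 × 8 = 10000 bits.
Transmission delay per hop = L/R = 10000/11000000000 = 0.000909091 ms; 2 hops → 0.00181818 ms.
Propagation delays (d/s per hop): 25.3589, 0.000414508 ms; sum = 25.3593 ms.
End-to-end = 25.4 ms.

25.4 ms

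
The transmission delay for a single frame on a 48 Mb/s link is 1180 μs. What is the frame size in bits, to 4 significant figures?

L = R × t_tx = 48000000 b/s × 0.00118 s = 56640 bits.

56640 bits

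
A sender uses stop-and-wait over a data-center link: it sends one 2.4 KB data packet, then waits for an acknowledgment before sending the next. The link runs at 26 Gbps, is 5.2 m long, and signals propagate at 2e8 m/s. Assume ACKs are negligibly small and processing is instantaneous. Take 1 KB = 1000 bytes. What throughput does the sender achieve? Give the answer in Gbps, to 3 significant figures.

t_tx = L/R = 19200/26000000000 = 7.38462e-07 s.
t_prop = 5.2/200000000 = 2.6e-08 s; RTT = 5.2e-08 s.
Cycle = t_tx + RTT = 7.90462e-07 s.
Throughput = L / cycle = 19200 / 7.90462e-07 = 24.3 Gbps.

24.3 Gbps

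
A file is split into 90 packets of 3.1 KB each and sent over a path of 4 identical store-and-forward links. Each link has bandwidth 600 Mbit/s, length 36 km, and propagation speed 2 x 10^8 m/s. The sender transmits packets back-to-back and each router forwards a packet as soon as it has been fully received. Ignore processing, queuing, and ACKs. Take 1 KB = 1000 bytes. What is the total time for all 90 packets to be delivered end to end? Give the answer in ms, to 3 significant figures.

Per-hop transmission t_tx = L/R = 24800/600000000 = 0.0413333 ms.
Per-hop propagation t_prop = 36000/200000000 = 0.18 ms.
Pipeline fill: first packet needs 4·t_tx to clear all hops; remaining 89 packets each add one t_tx.
Total = (4+90-1)·t_tx + 4·t_prop = 93·0.0413333 + 4·0.18 = 4.56 ms.

4.56 ms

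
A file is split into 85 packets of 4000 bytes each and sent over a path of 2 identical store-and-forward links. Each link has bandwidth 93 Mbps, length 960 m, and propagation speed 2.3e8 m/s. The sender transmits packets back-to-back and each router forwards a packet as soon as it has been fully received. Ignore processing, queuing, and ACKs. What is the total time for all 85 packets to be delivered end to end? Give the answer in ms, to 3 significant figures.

Per-hop transmission t_tx = L/R = 32000/93000000 = 0.344086 ms.
Per-hop propagation t_prop = 960/2.3e+08 = 0.00417391 ms.
Pipeline fill: first packet needs 2·t_tx to clear all hops; remaining 84 packets each add one t_tx.
Total = (2+85-1)·t_tx + 2·t_prop = 86·0.344086 + 2·0.00417391 = 29.6 ms.

29.6 ms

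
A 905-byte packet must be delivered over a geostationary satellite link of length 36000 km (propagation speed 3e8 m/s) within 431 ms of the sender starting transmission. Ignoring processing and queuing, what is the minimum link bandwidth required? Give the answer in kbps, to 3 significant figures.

L = 7240 bits.
Propagation delay = 36000000 / 300000000 = 120 ms.
Transmission budget = 431 − 120 = 311 ms.
R ≥ L / t_tx = 7240 bits / 0.311 s = 23.3 kbps.

23.3 kbps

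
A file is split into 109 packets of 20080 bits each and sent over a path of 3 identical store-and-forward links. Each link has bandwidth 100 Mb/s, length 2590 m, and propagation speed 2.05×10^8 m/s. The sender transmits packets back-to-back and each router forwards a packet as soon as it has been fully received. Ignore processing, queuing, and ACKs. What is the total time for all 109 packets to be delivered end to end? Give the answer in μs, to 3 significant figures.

22300 μs

Per-hop transmission t_tx = L/R = 20080/100000000 = 200.8 μs.
Per-hop propagation t_prop = 2590/2.05e+08 = 12.6341 μs.
Pipeline fill: first packet needs 3·t_tx to clear all hops; remaining 108 packets each add one t_tx.
Total = (3+109-1)·t_tx + 3·t_prop = 111·200.8 + 3·12.6341 = 22300 μs.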